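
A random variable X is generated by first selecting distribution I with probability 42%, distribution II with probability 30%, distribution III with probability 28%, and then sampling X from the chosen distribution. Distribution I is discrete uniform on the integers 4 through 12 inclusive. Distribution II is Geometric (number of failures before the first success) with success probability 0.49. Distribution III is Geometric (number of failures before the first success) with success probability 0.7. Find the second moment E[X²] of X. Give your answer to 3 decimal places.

30.865

For each component E[X²] = Var + (mean)², giving I: 70.6667; II: 3.20741; III: 0.795918.
Overall E[X²] = 0.42·70.6667 + 0.3·3.20741 + 0.28·0.795918 = 30.8651.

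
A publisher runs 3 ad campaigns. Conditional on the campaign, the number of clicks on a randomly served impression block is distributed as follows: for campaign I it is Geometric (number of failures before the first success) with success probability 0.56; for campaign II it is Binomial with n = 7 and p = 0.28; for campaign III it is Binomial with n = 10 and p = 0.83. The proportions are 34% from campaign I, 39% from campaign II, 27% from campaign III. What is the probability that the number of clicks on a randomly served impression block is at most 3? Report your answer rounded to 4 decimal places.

Conditional on each campaign, P(X ≤ 3): I: 0.962519; II: 0.898404; III: 0.000304181.
By total probability, P(X ≤ 3) = 0.34·0.962519 + 0.39·0.898404 + 0.27·0.000304181 = 0.677716.

0.6777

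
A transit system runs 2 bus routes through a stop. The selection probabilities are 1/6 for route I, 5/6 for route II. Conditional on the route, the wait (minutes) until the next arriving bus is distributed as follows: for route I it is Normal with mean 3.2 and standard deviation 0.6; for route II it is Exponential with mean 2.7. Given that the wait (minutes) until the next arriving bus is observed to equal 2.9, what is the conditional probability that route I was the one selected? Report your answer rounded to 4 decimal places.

0.4812

Likelihoods f(2.9 | ·): I: 0.586776; II: 0.126524.
Posterior ∝ prior × likelihood. Numerator for I: 0.166667·0.586776 = 0.0977959.
Normalizing constant: 0.166667·0.586776 + 0.833333·0.126524 = 0.203232.
P(I | observation) = 0.0977959 / 0.203232 = 0.481203.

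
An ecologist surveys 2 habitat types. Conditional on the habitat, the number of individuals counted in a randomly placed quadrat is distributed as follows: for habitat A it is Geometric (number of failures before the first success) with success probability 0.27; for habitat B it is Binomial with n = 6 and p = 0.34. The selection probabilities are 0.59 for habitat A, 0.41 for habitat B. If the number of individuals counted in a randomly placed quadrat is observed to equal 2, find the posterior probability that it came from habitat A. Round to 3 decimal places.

0.386

Likelihoods P(X=2 | ·): A: 0.143883; B: 0.329022.
Posterior ∝ prior × likelihood. Numerator for A: 0.59·0.143883 = 0.084891.
Normalizing constant: 0.59·0.143883 + 0.41·0.329022 = 0.21979.
P(A | observation) = 0.084891 / 0.21979 = 0.386237.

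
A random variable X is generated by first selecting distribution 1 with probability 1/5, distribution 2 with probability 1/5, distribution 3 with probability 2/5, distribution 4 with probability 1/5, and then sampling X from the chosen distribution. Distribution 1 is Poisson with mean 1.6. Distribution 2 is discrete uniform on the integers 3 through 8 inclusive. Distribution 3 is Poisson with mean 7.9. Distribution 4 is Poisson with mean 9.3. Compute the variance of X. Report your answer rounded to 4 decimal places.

13.2737

Per component, 1: μ=1.6, E[X²]=4.16; 2: μ=5.5, E[X²]=33.1667; 3: μ=7.9, E[X²]=70.31; 4: μ=9.3, E[X²]=95.79.
E[X] = 0.2·1.6 + 0.2·5.5 + 0.4·7.9 + 0.2·9.3 = 6.44.
E[X²] = 0.2·4.16 + 0.2·33.1667 + 0.4·70.31 + 0.2·95.79 = 54.7473.
Var(X) = E[X²] − (E[X])² = 54.7473 − 41.4736 = 13.2737.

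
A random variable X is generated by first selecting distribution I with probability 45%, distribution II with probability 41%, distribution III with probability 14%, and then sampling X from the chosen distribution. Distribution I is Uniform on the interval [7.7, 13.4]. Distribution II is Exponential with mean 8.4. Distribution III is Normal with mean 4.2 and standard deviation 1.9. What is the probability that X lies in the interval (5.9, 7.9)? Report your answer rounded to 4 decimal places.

0.0812

Conditional on each component, P(5.9 < X < 7.9): I: 0.0350877; II: 0.104962; III: 0.159719.
By total probability, P(5.9 < X < 7.9) = 0.45·0.0350877 + 0.41·0.104962 + 0.14·0.159719 = 0.0811847.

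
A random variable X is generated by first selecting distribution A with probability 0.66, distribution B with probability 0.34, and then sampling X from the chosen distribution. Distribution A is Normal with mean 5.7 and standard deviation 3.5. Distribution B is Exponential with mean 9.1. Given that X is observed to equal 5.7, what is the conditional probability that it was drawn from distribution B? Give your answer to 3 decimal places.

Likelihoods f(5.7 | ·): A: 0.113984; B: 0.0587392.
Posterior ∝ prior × likelihood. Numerator for B: 0.34·0.0587392 = 0.0199713.
Normalizing constant: 0.66·0.113984 + 0.34·0.0587392 = 0.0952004.
P(B | observation) = 0.0199713 / 0.0952004 = 0.209782.

0.210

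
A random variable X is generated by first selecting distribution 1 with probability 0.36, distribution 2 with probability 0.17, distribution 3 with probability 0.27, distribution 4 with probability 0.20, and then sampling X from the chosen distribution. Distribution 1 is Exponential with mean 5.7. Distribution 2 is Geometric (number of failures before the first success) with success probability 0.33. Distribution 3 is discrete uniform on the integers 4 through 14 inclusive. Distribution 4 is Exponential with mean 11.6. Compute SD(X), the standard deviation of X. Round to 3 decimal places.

7.242

Per component, 1: μ=5.7, E[X²]=64.98; 2: μ=2.0303, E[X²]=10.2746; 3: μ=9, E[X²]=91; 4: μ=11.6, E[X²]=269.12.
E[X] = 0.36·5.7 + 0.17·2.0303 + 0.27·9 + 0.2·11.6 = 7.14715.
E[X²] = 0.36·64.98 + 0.17·10.2746 + 0.27·91 + 0.2·269.12 = 103.533.
Var(X) = E[X²] − (E[X])² = 103.533 − 51.0818 = 52.4517.
SD(X) = √52.4517 = 7.24235.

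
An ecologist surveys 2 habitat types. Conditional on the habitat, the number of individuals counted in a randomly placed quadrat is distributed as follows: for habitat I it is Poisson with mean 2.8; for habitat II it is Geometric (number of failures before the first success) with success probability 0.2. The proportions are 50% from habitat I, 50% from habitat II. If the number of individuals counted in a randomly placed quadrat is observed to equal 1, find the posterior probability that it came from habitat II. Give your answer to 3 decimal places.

0.484

Likelihoods P(X=1 | ·): I: 0.170268; II: 0.16.
Posterior ∝ prior × likelihood. Numerator for II: 0.5·0.16 = 0.08.
Normalizing constant: 0.5·0.170268 + 0.5·0.16 = 0.165134.
P(II | observation) = 0.08 / 0.165134 = 0.484455.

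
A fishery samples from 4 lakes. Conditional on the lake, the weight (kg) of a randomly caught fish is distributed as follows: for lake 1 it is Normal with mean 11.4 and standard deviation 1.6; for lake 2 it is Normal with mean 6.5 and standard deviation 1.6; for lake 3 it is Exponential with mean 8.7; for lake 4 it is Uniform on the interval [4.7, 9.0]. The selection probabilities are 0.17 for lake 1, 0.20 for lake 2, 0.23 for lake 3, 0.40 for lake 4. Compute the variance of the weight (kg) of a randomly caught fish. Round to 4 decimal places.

22.0287

Per component, 1: μ=11.4, E[X²]=132.52; 2: μ=6.5, E[X²]=44.81; 3: μ=8.7, E[X²]=151.38; 4: μ=6.85, E[X²]=48.4633.
E[X] = 0.17·11.4 + 0.2·6.5 + 0.23·8.7 + 0.4·6.85 = 7.979.
E[X²] = 0.17·132.52 + 0.2·44.81 + 0.23·151.38 + 0.4·48.4633 = 85.6931.
Var(X) = E[X²] − (E[X])² = 85.6931 − 63.6644 = 22.0287.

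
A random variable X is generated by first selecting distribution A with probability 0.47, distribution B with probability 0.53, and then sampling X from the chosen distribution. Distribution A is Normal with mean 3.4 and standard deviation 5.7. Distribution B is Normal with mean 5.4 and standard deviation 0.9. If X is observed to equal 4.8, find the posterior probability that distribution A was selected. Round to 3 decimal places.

0.145

Likelihoods f(4.8 | ·): A: 0.0679103; B: 0.354942.
Posterior ∝ prior × likelihood. Numerator for A: 0.47·0.0679103 = 0.0319178.
Normalizing constant: 0.47·0.0679103 + 0.53·0.354942 = 0.220037.
P(A | observation) = 0.0319178 / 0.220037 = 0.145057.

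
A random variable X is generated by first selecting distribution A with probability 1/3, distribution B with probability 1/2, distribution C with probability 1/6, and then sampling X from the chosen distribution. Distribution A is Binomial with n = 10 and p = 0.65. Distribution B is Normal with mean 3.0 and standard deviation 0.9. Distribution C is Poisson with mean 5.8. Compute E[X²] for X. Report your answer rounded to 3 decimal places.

26.320

For each component E[X²] = Var + (mean)², giving A: 44.525; B: 9.81; C: 39.44.
Overall E[X²] = 0.333333·44.525 + 0.5·9.81 + 0.166667·39.44 = 26.32.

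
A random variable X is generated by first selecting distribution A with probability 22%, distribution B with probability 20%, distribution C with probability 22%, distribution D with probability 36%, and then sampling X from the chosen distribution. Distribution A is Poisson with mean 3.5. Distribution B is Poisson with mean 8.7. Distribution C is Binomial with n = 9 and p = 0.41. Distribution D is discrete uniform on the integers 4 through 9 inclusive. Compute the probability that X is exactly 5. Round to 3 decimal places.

Conditional on each component, P(X = 5): A: 0.132169; B: 0.0691915; C: 0.176888; D: 0.166667.
By total probability, P(X = 5) = 0.22·0.132169 + 0.2·0.0691915 + 0.22·0.176888 + 0.36·0.166667 = 0.141831.

0.142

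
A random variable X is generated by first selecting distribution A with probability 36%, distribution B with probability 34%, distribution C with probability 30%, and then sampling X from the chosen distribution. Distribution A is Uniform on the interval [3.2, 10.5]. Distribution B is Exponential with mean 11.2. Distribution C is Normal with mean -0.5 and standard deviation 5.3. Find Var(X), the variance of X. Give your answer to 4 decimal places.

Per component, A: μ=6.85, E[X²]=51.3633; B: μ=11.2, E[X²]=250.88; C: μ=-0.5, E[X²]=28.34.
E[X] = 0.36·6.85 + 0.34·11.2 + 0.3·-0.5 = 6.124.
E[X²] = 0.36·51.3633 + 0.34·250.88 + 0.3·28.34 = 112.292.
Var(X) = E[X²] − (E[X])² = 112.292 − 37.5034 = 74.7886.

74.7886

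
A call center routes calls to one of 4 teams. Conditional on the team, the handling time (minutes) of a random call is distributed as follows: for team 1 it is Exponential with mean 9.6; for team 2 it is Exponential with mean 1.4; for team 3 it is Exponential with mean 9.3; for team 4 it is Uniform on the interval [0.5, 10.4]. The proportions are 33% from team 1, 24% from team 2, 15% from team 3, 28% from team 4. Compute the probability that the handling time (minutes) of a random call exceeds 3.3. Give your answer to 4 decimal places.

0.5627

Conditional on each team, P(X > 3.3): 1: 0.709106; 2: 0.0946904; 3: 0.701287; 4: 0.717172.
By total probability, P(X > 3.3) = 0.33·0.709106 + 0.24·0.0946904 + 0.15·0.701287 + 0.28·0.717172 = 0.562732.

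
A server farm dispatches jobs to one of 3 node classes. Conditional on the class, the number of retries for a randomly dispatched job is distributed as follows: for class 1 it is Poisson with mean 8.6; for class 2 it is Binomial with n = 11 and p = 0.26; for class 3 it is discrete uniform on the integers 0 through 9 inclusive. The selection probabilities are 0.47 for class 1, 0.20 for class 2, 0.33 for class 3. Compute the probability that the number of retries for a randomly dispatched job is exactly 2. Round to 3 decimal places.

Conditional on each class, P(X = 2): 1: 0.00680823; 2: 0.247397; 3: 0.1.
By total probability, P(X = 2) = 0.47·0.00680823 + 0.2·0.247397 + 0.33·0.1 = 0.0856793.

0.086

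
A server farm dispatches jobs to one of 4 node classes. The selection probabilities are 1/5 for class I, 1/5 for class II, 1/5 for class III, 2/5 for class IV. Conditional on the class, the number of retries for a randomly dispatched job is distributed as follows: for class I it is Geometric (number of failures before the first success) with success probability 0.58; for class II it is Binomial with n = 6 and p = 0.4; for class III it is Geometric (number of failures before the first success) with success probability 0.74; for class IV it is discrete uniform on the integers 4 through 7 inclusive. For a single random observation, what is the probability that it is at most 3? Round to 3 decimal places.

Conditional on each class, P(X ≤ 3): I: 0.968883; II: 0.8208; III: 0.99543; IV: 0.
By total probability, P(X ≤ 3) = 0.2·0.968883 + 0.2·0.8208 + 0.2·0.99543 + 0.4·0 = 0.557023.

0.557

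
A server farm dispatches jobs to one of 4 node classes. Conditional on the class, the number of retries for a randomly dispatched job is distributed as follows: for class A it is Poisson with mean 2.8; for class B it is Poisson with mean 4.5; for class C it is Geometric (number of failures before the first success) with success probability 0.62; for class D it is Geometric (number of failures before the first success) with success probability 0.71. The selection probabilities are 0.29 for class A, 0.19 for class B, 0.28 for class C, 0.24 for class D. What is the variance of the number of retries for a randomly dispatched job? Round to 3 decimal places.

Per component, A: μ=2.8, E[X²]=10.64; B: μ=4.5, E[X²]=24.75; C: μ=0.612903, E[X²]=1.3642; D: μ=0.408451, E[X²]=0.742115.
E[X] = 0.29·2.8 + 0.19·4.5 + 0.28·0.612903 + 0.24·0.408451 = 1.93664.
E[X²] = 0.29·10.64 + 0.19·24.75 + 0.28·1.3642 + 0.24·0.742115 = 8.34818.
Var(X) = E[X²] − (E[X])² = 8.34818 − 3.75058 = 4.59761.

4.598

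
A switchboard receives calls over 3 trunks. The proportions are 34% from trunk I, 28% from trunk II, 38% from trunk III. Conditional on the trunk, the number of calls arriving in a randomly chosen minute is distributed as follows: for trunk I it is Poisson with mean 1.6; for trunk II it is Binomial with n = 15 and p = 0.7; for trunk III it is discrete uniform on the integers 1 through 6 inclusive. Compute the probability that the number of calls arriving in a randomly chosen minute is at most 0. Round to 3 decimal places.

0.069

Conditional on each trunk, P(X ≤ 0): I: 0.201897; II: 1.43489e-08; III: 0.
By total probability, P(X ≤ 0) = 0.34·0.201897 + 0.28·1.43489e-08 + 0.38·0 = 0.0686448.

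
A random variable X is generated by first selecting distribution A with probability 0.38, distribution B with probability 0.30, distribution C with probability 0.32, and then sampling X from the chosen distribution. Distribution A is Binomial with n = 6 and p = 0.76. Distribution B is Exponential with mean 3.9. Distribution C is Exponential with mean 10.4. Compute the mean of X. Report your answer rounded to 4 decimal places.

Component means — A: 4.56; B: 3.9; C: 10.4.
E[X] = 0.38·4.56 + 0.3·3.9 + 0.32·10.4 = 6.2308.

6.2308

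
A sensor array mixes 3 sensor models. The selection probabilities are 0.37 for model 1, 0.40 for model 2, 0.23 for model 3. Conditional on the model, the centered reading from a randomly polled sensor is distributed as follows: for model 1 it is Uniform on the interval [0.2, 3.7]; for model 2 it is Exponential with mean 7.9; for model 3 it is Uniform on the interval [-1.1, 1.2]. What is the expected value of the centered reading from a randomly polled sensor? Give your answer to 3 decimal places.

3.893

Component means — 1: 1.95; 2: 7.9; 3: 0.05.
E[X] = 0.37·1.95 + 0.4·7.9 + 0.23·0.05 = 3.893.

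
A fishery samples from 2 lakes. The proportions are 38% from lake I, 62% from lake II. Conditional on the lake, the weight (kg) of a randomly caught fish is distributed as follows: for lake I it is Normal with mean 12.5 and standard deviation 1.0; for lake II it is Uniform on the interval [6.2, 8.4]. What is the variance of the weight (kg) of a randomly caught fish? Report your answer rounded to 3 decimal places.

Per component, I: μ=12.5, E[X²]=157.25; II: μ=7.3, E[X²]=53.6933.
E[X] = 0.38·12.5 + 0.62·7.3 = 9.276.
E[X²] = 0.38·157.25 + 0.62·53.6933 = 93.0449.
Var(X) = E[X²] − (E[X])² = 93.0449 − 86.0442 = 7.00069.

7.001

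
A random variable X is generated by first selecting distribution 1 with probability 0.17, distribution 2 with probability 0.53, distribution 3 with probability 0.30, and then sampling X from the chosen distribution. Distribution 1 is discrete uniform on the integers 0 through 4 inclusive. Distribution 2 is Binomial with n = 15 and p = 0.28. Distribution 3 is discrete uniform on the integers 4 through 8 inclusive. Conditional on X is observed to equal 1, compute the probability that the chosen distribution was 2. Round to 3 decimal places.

0.397

Likelihoods P(X=1 | ·): 1: 0.2; 2: 0.0422575; 3: 0.
Posterior ∝ prior × likelihood. Numerator for 2: 0.53·0.0422575 = 0.0223965.
Normalizing constant: 0.17·0.2 + 0.53·0.0422575 + 0.3·0 = 0.0563965.
P(2 | observation) = 0.0223965 / 0.0563965 = 0.397126.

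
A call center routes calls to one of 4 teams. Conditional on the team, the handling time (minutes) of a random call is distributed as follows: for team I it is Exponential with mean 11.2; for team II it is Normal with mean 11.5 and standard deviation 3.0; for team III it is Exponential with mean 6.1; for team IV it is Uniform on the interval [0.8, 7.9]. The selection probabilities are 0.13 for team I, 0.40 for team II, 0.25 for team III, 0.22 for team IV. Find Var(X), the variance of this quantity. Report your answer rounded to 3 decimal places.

39.909

Per component, I: μ=11.2, E[X²]=250.88; II: μ=11.5, E[X²]=141.25; III: μ=6.1, E[X²]=74.42; IV: μ=4.35, E[X²]=23.1233.
E[X] = 0.13·11.2 + 0.4·11.5 + 0.25·6.1 + 0.22·4.35 = 8.538.
E[X²] = 0.13·250.88 + 0.4·141.25 + 0.25·74.42 + 0.22·23.1233 = 112.807.
Var(X) = E[X²] − (E[X])² = 112.807 − 72.8974 = 39.9091.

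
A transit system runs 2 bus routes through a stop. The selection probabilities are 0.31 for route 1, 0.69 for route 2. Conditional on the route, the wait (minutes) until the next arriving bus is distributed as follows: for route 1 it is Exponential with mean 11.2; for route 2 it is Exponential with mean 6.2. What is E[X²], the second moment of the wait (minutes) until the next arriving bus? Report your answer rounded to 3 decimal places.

130.820

For each component E[X²] = Var + (mean)², giving 1: 250.88; 2: 76.88.
Overall E[X²] = 0.31·250.88 + 0.69·76.88 = 130.82.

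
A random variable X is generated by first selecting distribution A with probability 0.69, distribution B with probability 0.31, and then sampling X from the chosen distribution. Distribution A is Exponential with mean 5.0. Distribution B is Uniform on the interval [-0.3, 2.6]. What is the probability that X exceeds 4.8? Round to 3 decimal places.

0.264

Conditional on each component, P(X > 4.8): A: 0.382893; B: 0.
By total probability, P(X > 4.8) = 0.69·0.382893 + 0.31·0 = 0.264196.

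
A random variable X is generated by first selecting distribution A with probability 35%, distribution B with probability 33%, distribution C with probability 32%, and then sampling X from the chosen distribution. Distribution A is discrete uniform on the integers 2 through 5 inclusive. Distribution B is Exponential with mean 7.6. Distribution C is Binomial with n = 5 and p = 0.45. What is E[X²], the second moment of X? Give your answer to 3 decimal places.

For each component E[X²] = Var + (mean)², giving A: 13.5; B: 115.52; C: 6.3.
Overall E[X²] = 0.35·13.5 + 0.33·115.52 + 0.32·6.3 = 44.8626.

44.863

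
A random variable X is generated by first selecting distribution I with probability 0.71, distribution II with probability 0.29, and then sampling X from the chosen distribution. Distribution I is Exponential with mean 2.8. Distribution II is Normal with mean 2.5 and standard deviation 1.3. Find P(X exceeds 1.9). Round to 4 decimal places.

0.5568

Conditional on each component, P(X > 1.9): I: 0.507341; II: 0.677794.
By total probability, P(X > 1.9) = 0.71·0.507341 + 0.29·0.677794 = 0.556772.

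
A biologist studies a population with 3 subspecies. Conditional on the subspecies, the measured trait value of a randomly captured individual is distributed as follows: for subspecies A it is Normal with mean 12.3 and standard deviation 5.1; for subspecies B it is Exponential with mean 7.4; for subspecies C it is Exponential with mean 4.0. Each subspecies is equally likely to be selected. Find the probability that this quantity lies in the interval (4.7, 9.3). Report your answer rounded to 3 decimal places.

Conditional on each subspecies, P(4.7 < X < 9.3): A: 0.210101; B: 0.245288; C: 0.211036.
By total probability, P(4.7 < X < 9.3) = 0.333333·0.210101 + 0.333333·0.245288 + 0.333333·0.211036 = 0.222142.

0.222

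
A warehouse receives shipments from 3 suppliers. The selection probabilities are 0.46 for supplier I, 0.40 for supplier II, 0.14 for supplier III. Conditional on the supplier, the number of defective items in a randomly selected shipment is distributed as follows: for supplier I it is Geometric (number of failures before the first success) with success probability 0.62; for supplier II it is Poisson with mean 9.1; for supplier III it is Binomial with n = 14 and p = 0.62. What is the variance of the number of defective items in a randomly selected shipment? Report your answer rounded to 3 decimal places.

22.011

Per component, I: μ=0.612903, E[X²]=1.3642; II: μ=9.1, E[X²]=91.91; III: μ=8.68, E[X²]=78.6408.
E[X] = 0.46·0.612903 + 0.4·9.1 + 0.14·8.68 = 5.13714.
E[X²] = 0.46·1.3642 + 0.4·91.91 + 0.14·78.6408 = 48.4012.
Var(X) = E[X²] − (E[X])² = 48.4012 − 26.3902 = 22.0111.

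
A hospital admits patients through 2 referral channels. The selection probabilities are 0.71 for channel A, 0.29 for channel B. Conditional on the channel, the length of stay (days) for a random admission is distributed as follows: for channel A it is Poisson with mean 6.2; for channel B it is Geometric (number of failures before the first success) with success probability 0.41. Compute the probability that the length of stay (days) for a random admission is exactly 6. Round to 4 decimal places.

Conditional on each channel, P(X = 6): A: 0.1601; B: 0.017294.
By total probability, P(X = 6) = 0.71·0.1601 + 0.29·0.017294 = 0.118686.

0.1187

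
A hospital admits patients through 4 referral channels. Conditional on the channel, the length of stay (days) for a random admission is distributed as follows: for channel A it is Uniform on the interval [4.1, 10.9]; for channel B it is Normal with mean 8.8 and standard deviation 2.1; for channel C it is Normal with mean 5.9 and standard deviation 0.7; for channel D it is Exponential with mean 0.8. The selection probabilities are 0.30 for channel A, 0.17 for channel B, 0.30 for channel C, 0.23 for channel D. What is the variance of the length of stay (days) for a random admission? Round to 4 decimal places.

Per component, A: μ=7.5, E[X²]=60.1033; B: μ=8.8, E[X²]=81.85; C: μ=5.9, E[X²]=35.3; D: μ=0.8, E[X²]=1.28.
E[X] = 0.3·7.5 + 0.17·8.8 + 0.3·5.9 + 0.23·0.8 = 5.7.
E[X²] = 0.3·60.1033 + 0.17·81.85 + 0.3·35.3 + 0.23·1.28 = 42.8299.
Var(X) = E[X²] − (E[X])² = 42.8299 − 32.49 = 10.3399.

10.3399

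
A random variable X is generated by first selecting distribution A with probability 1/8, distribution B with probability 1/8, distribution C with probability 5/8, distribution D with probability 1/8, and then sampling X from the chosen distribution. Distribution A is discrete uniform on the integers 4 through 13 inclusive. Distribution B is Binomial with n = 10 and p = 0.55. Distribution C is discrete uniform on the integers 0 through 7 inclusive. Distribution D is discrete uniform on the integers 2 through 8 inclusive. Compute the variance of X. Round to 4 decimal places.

7.8992

Per component, A: μ=8.5, E[X²]=80.5; B: μ=5.5, E[X²]=32.725; C: μ=3.5, E[X²]=17.5; D: μ=5, E[X²]=29.
E[X] = 0.125·8.5 + 0.125·5.5 + 0.625·3.5 + 0.125·5 = 4.5625.
E[X²] = 0.125·80.5 + 0.125·32.725 + 0.625·17.5 + 0.125·29 = 28.7156.
Var(X) = E[X²] − (E[X])² = 28.7156 − 20.8164 = 7.89922.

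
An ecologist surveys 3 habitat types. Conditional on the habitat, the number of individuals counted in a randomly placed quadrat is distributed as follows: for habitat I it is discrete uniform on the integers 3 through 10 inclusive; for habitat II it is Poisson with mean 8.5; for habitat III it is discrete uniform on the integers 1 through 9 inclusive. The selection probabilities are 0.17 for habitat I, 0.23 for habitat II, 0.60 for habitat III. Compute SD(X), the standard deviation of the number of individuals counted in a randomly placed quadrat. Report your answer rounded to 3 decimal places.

Per component, I: μ=6.5, E[X²]=47.5; II: μ=8.5, E[X²]=80.75; III: μ=5, E[X²]=31.6667.
E[X] = 0.17·6.5 + 0.23·8.5 + 0.6·5 = 6.06.
E[X²] = 0.17·47.5 + 0.23·80.75 + 0.6·31.6667 = 45.6475.
Var(X) = E[X²] − (E[X])² = 45.6475 − 36.7236 = 8.9239.
SD(X) = √8.9239 = 2.98729.

2.987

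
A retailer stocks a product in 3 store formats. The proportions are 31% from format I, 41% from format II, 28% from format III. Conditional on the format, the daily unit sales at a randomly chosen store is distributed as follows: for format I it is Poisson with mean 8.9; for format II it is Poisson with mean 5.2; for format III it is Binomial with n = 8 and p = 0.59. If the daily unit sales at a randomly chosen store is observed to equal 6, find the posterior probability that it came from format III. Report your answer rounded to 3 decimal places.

Likelihoods P(X=6 | ·): I: 0.0941427; II: 0.15148; III: 0.198535.
Posterior ∝ prior × likelihood. Numerator for III: 0.28·0.198535 = 0.0555899.
Normalizing constant: 0.31·0.0941427 + 0.41·0.15148 + 0.28·0.198535 = 0.146881.
P(III | observation) = 0.0555899 / 0.146881 = 0.378469.

0.378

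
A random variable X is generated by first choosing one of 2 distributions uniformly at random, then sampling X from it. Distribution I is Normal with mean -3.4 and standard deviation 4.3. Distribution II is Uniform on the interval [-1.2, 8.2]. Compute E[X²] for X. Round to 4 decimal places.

24.8317

For each component E[X²] = Var + (mean)², giving I: 30.05; II: 19.6133.
Overall E[X²] = 0.5·30.05 + 0.5·19.6133 = 24.8317.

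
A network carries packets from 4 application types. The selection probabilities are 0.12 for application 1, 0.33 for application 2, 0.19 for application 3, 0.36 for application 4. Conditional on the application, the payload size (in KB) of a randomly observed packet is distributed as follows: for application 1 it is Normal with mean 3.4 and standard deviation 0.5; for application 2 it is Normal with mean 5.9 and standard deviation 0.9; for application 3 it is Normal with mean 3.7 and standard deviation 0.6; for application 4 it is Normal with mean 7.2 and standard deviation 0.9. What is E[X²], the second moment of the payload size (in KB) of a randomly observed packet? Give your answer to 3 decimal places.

For each component E[X²] = Var + (mean)², giving 1: 11.81; 2: 35.62; 3: 14.05; 4: 52.65.
Overall E[X²] = 0.12·11.81 + 0.33·35.62 + 0.19·14.05 + 0.36·52.65 = 34.7953.

34.795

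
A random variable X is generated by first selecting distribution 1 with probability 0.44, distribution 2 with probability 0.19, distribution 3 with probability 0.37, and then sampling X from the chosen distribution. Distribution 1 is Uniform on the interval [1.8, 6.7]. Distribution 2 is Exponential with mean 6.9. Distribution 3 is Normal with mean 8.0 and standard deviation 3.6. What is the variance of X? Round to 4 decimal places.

Per component, 1: μ=4.25, E[X²]=20.0633; 2: μ=6.9, E[X²]=95.22; 3: μ=8, E[X²]=76.96.
E[X] = 0.44·4.25 + 0.19·6.9 + 0.37·8 = 6.141.
E[X²] = 0.44·20.0633 + 0.19·95.22 + 0.37·76.96 = 55.3949.
Var(X) = E[X²] − (E[X])² = 55.3949 − 37.7119 = 17.683.

17.6830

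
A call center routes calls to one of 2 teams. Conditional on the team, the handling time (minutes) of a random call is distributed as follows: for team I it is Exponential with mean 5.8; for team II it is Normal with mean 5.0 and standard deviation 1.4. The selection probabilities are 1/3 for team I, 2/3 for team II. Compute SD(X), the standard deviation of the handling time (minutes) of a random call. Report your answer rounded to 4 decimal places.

3.5584

Per component, I: μ=5.8, E[X²]=67.28; II: μ=5, E[X²]=26.96.
E[X] = 0.333333·5.8 + 0.666667·5 = 5.26667.
E[X²] = 0.333333·67.28 + 0.666667·26.96 = 40.4.
Var(X) = E[X²] − (E[X])² = 40.4 − 27.7378 = 12.6622.
SD(X) = √12.6622 = 3.5584.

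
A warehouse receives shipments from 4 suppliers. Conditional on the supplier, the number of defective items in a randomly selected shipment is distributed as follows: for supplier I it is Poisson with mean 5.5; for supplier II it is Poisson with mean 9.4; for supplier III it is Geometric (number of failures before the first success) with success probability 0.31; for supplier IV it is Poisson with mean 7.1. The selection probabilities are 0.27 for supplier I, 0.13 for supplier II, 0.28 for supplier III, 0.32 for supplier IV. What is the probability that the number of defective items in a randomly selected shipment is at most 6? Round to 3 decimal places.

Conditional on each supplier, P(X ≤ 6): I: 0.686036; II: 0.172733; III: 0.925536; IV: 0.43492.
By total probability, P(X ≤ 6) = 0.27·0.686036 + 0.13·0.172733 + 0.28·0.925536 + 0.32·0.43492 = 0.60601.

0.606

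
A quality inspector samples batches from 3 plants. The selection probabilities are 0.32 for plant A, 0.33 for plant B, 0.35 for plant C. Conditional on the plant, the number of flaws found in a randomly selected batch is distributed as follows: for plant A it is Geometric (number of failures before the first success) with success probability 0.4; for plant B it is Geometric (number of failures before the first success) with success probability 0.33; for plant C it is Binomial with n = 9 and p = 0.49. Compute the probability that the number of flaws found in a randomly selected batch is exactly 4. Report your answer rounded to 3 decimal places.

Conditional on each plant, P(X = 4): A: 0.05184; B: 0.0664987; C: 0.250614.
By total probability, P(X = 4) = 0.32·0.05184 + 0.33·0.0664987 + 0.35·0.250614 = 0.126248.

0.126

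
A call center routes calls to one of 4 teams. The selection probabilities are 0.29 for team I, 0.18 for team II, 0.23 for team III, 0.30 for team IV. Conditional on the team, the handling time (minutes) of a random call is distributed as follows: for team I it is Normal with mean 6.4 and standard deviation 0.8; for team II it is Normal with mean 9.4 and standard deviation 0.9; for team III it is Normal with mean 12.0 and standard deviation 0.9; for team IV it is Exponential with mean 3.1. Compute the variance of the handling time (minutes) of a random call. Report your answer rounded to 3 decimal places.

Per component, I: μ=6.4, E[X²]=41.6; II: μ=9.4, E[X²]=89.17; III: μ=12, E[X²]=144.81; IV: μ=3.1, E[X²]=19.22.
E[X] = 0.29·6.4 + 0.18·9.4 + 0.23·12 + 0.3·3.1 = 7.238.
E[X²] = 0.29·41.6 + 0.18·89.17 + 0.23·144.81 + 0.3·19.22 = 67.1869.
Var(X) = E[X²] − (E[X])² = 67.1869 − 52.3886 = 14.7983.

14.798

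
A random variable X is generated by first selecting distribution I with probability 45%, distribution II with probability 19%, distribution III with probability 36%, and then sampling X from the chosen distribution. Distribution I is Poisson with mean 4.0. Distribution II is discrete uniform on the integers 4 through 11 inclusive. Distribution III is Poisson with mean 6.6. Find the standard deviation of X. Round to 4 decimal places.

Per component, I: μ=4, E[X²]=20; II: μ=7.5, E[X²]=61.5; III: μ=6.6, E[X²]=50.16.
E[X] = 0.45·4 + 0.19·7.5 + 0.36·6.6 = 5.601.
E[X²] = 0.45·20 + 0.19·61.5 + 0.36·50.16 = 38.7426.
Var(X) = E[X²] − (E[X])² = 38.7426 − 31.3712 = 7.3714.
SD(X) = √7.3714 = 2.71503.

2.7150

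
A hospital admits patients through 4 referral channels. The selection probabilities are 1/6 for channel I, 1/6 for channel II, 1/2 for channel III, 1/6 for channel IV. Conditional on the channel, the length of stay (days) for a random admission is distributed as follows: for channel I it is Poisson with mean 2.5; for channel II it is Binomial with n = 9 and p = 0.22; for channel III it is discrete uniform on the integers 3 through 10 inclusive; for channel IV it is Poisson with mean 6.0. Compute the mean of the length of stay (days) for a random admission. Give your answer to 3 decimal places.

Component means — I: 2.5; II: 1.98; III: 6.5; IV: 6.
E[X] = 0.166667·2.5 + 0.166667·1.98 + 0.5·6.5 + 0.166667·6 = 4.99667.

4.997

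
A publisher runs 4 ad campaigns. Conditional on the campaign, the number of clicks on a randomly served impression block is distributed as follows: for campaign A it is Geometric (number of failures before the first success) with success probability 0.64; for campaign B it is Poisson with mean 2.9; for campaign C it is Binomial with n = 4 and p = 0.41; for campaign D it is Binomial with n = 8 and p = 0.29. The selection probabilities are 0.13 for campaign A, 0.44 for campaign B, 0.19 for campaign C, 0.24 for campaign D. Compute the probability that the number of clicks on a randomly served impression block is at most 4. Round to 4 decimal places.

Conditional on each campaign, P(X ≤ 4): A: 0.993953; B: 0.831777; C: 1; D: 0.949464.
By total probability, P(X ≤ 4) = 0.13·0.993953 + 0.44·0.831777 + 0.19·1 + 0.24·0.949464 = 0.913067.

0.9131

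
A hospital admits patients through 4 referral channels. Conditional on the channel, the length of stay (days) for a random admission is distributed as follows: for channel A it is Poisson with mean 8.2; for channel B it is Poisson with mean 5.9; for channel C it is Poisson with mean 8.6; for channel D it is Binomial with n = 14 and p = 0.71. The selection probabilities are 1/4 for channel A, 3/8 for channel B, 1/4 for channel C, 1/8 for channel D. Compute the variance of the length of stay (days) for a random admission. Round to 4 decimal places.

Per component, A: μ=8.2, E[X²]=75.44; B: μ=5.9, E[X²]=40.71; C: μ=8.6, E[X²]=82.56; D: μ=9.94, E[X²]=101.686.
E[X] = 0.25·8.2 + 0.375·5.9 + 0.25·8.6 + 0.125·9.94 = 7.655.
E[X²] = 0.25·75.44 + 0.375·40.71 + 0.25·82.56 + 0.125·101.686 = 67.477.
Var(X) = E[X²] − (E[X])² = 67.477 − 58.599 = 8.878.

8.8780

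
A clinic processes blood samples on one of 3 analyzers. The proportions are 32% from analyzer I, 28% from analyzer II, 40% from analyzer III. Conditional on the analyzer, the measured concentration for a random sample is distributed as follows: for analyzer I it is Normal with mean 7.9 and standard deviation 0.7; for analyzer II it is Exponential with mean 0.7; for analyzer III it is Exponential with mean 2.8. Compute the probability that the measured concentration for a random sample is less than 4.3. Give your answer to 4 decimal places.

0.5933

Conditional on each analyzer, P(X < 4.3): I: 1.35296e-07; II: 0.997851; III: 0.784698.
By total probability, P(X < 4.3) = 0.32·1.35296e-07 + 0.28·0.997851 + 0.4·0.784698 = 0.593278.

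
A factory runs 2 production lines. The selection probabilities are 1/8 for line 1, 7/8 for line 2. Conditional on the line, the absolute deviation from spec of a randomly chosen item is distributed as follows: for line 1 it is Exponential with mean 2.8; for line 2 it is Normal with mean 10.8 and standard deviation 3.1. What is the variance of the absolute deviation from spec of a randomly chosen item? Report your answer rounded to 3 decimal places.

Per component, 1: μ=2.8, E[X²]=15.68; 2: μ=10.8, E[X²]=126.25.
E[X] = 0.125·2.8 + 0.875·10.8 = 9.8.
E[X²] = 0.125·15.68 + 0.875·126.25 = 112.429.
Var(X) = E[X²] − (E[X])² = 112.429 − 96.04 = 16.3887.

16.389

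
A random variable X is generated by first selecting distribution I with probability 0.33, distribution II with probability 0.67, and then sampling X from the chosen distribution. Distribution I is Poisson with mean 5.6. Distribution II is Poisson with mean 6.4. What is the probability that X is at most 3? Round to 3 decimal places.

Conditional on each component, P(X ≤ 3): I: 0.190622; II: 0.118919.
By total probability, P(X ≤ 3) = 0.33·0.190622 + 0.67·0.118919 = 0.142581.

0.143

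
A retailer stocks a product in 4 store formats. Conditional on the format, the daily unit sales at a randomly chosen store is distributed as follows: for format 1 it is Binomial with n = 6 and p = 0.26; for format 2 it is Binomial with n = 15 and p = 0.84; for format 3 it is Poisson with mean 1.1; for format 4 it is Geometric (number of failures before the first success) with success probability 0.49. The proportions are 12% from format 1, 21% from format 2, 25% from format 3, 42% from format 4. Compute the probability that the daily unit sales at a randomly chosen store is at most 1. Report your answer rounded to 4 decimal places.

0.5468

Conditional on each format, P(X ≤ 1): 1: 0.510372; 2: 9.19455e-11; 3: 0.699029; 4: 0.7399.
By total probability, P(X ≤ 1) = 0.12·0.510372 + 0.21·9.19455e-11 + 0.25·0.699029 + 0.42·0.7399 = 0.54676.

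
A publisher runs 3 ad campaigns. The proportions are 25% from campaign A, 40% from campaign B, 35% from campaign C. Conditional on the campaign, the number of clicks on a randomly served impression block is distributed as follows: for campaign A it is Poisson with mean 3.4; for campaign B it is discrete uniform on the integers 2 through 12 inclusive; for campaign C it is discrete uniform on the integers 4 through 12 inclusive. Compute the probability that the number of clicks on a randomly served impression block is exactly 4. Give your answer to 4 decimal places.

Conditional on each campaign, P(X = 4): A: 0.185825; B: 0.0909091; C: 0.111111.
By total probability, P(X = 4) = 0.25·0.185825 + 0.4·0.0909091 + 0.35·0.111111 = 0.121709.

0.1217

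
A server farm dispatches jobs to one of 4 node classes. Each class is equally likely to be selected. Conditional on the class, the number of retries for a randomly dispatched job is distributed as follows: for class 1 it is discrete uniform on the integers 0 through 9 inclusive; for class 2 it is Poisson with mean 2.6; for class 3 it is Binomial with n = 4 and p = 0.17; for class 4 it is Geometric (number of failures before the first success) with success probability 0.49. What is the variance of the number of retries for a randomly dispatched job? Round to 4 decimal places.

Per component, 1: μ=4.5, E[X²]=28.5; 2: μ=2.6, E[X²]=9.36; 3: μ=0.68, E[X²]=1.0268; 4: μ=1.04082, E[X²]=3.20741.
E[X] = 0.25·4.5 + 0.25·2.6 + 0.25·0.68 + 0.25·1.04082 = 2.2052.
E[X²] = 0.25·28.5 + 0.25·9.36 + 0.25·1.0268 + 0.25·3.20741 = 10.5236.
Var(X) = E[X²] − (E[X])² = 10.5236 − 4.86293 = 5.66063.

5.6606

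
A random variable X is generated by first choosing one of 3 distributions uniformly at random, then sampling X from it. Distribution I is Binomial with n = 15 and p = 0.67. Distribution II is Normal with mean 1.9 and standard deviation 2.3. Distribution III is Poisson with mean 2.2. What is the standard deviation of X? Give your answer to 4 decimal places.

4.2237

Per component, I: μ=10.05, E[X²]=104.319; II: μ=1.9, E[X²]=8.9; III: μ=2.2, E[X²]=7.04.
E[X] = 0.333333·10.05 + 0.333333·1.9 + 0.333333·2.2 = 4.71667.
E[X²] = 0.333333·104.319 + 0.333333·8.9 + 0.333333·7.04 = 40.0863.
Var(X) = E[X²] − (E[X])² = 40.0863 − 22.2469 = 17.8394.
SD(X) = √17.8394 = 4.22367.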